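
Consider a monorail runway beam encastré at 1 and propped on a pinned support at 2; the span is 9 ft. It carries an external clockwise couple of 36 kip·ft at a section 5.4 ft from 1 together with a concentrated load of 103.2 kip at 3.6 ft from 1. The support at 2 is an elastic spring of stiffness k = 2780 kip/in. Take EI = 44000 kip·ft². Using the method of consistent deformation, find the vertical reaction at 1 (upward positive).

Take the reaction at 2 as the redundant and release it; the primary structure is a cantilever fixed at 1.
Free-end deflection of the primary structure under the applied loading (downward +):
  clockwise couple 36 at a = 5.4: M₀a(2L − a)/(2EI) = 1225/EI
  point load 103.2 at a = 3.6: Pa²(3L − a)/(6EI) = 5216/EI
  δ_0 = 6441/EI
Flexibility coefficient — unit upward force at 2: δ_{22} = L³/(3EI) = 243/EI.
With EI = 44000 kip·ft²: δ_0 = 0.14638 ft and δ_{22} = 0.005523 ft/kip.
Compatibility — the spring shortens by R_2/k under the reaction it provides: δ_0 − R_2·δ_{22} = R_2/k. With 1/k = 1/(2780×12) ft/kip = 0.00003 ft/kip, R_2 = δ_0 / (δ_{22} + 1/k) = 0.14638 / (0.005523 + 0.00003) = 26.36 kip.
Vertical equilibrium: R_1 = ΣP − R_2 = 103.2 − 26.36 = 76.84 kip.

R_1 = 76.84 kip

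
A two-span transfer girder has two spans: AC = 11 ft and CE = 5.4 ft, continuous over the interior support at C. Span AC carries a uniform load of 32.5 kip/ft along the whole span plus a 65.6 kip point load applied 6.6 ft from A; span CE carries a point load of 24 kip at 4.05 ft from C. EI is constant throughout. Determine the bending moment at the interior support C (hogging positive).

M_C = 427.6 kip·ft

Insert a hinge at C; M_C is the redundant, and each span becomes simply supported.
Discontinuity in slope at C on the released structure — sum the simple-span end rotations:
  span AC: UDL 32.5: wL³/(24EI) = 1802/EI
  span AC: point load 65.6 at a = 6.6: Pab(L + a)/(6LEI) = 508/EI
  span CE: point load 24 at a = 4.05: Pab(L + b)/(6LEI) = 27.34/EI
  relative rotation θ_0 = (2310 + 27.34)/EI = 2338/EI
A unit hogging moment at C produces rotation L₁/(3EI) + L₂/(3EI) = 5.467/EI.
Compatibility: M_C·(L₁+L₂)/(3EI) = θ_0, giving M_C = 427.6 kip·ft (hogging).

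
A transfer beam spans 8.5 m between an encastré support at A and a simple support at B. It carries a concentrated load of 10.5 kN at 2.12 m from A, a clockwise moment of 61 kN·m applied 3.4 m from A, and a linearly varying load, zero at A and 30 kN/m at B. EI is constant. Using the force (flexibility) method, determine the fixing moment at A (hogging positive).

Release the roller at B. Primary structure: cantilever fixed at A.
Downward deflection at the released point B due to the loads:
  point load 10.5 at a = 2.12: Pa²(3L − a)/(6EI) = 183.9/EI
  clockwise couple 61 at a = 3.4: M₀a(2L − a)/(2EI) = 1410/EI
  triangular load, peak 30 at the free end: 11w₀L⁴/(120EI) = 14355/EI
  δ_0 = 15949/EI
Flexibility coefficient — unit upward force at B: δ_{BB} = L³/(3EI) = 204.7/EI.
Compatibility at B: δ_0 − R_B·δ_{BB} = 0, so R_B = 15949/204.7 = 77.91 kN.
Moment equilibrium about A: M_A = Σ(load moments about A) − R_B·L = 805.8 − 77.91×8.5 = 143.5 kN·m.

M_A = 143.5 kN·m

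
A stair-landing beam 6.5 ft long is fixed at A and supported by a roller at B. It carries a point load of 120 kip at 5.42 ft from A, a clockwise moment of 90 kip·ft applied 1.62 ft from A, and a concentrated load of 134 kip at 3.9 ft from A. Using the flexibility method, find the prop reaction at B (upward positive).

Release the roller at B. Primary structure: cantilever fixed at A.
Free-end deflection of the primary structure under the applied loading (downward +):
  point load 120 at a = 5.42: Pa²(3L − a)/(6EI) = 8272/EI
  clockwise couple 90 at a = 1.62: M₀a(2L − a)/(2EI) = 829.6/EI
  point load 134 at a = 3.9: Pa²(3L − a)/(6EI) = 5299/EI
  δ_0 = 14401/EI
Tip deflection under a unit load at B: L³/(3EI) = 91.54/EI.
Compatibility at B: δ_0 − R_B·δ_{BB} = 0, so R_B = 14401/91.54 = 157.3 kip.

R_B = 157.3 kip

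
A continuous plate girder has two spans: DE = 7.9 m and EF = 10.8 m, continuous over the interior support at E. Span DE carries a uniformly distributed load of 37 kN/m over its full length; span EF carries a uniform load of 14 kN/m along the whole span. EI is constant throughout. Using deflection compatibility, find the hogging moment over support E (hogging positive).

Release continuity at E by inserting a hinge; the redundant is the internal moment M_E. The primary structure is two simply-supported spans DE and EF.
Rotations at E on the released spans (each span's end-slope, ×1/EI):
  span DE: UDL 37: wL³/(24EI) = 760.1/EI
  span EF: UDL 14: wL³/(24EI) = 734.8/EI
  relative rotation θ_0 = (760.1 + 734.8)/EI = 1495/EI
A unit hogging moment at E produces rotation L₁/(3EI) + L₂/(3EI) = 6.233/EI.
Compatibility: M_E·(L₁+L₂)/(3EI) = θ_0, giving M_E = 239.8 kN·m (hogging).

M_E = 239.8 kN·m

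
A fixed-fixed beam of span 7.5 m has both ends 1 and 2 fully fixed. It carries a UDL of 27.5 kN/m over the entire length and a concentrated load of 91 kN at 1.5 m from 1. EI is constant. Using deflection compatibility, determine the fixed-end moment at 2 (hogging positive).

Take the two fixed-end moments M_1, M_2 as redundants; the released structure is the simple span 12.
Simple-span end rotations at 1 and 2 under the given loads:
  at 1: UDL 27.5: wL³/(24EI) = 483.4/EI
  at 2: UDL 27.5: wL³/(24EI) = 483.4/EI
  at 1: point load 91 at a = 1.5: Pab(L + b)/(6LEI) = 245.7/EI
  at 2: point load 91 at a = 1.5: Pab(L + a)/(6LEI) = 163.8/EI
  θ_10 = 729.1/EI,  θ_20 = 647.2/EI
Flexibility coefficients: a unit moment at one end gives L/(3EI) there and L/(6EI) at the far end, so f₁₁ = f₂₂ = 2.5/EI and f₁₂ = f₂₁ = 1.25/EI.
Compatibility — zero rotation at each built-in end:
  2.5 M_1 + 1.25 M_2 = 729.1
  1.25 M_1 + 2.5 M_2 = 647.2
Solving the pair gives M_1 = 216.3 kN·m and M_2 = 150.7 kN·m (hogging).

M_2 = 150.7 kN·m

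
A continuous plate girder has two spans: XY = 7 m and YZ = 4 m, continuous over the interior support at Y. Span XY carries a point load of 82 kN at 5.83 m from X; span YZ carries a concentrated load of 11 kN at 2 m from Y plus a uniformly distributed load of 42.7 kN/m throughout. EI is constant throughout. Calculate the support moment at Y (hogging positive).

M_Y = 80.65 kN·m

Insert a hinge at Y; M_Y is the redundant, and each span becomes simply supported.
Discontinuity in slope at Y on the released structure — sum the simple-span end rotations:
  span XY: point load 82 at a = 5.83: Pab(L + a)/(6LEI) = 170.9/EI
  span YZ: point load 11 at a = 2: Pab(L + b)/(6LEI) = 11/EI
  span YZ: UDL 42.7: wL³/(24EI) = 113.9/EI
  relative rotation θ_0 = (170.9 + 124.9)/EI = 295.7/EI
A unit hogging moment at Y produces rotation L₁/(3EI) + L₂/(3EI) = 3.667/EI.
Compatibility: M_Y·(L₁+L₂)/(3EI) = θ_0, giving M_Y = 80.65 kN·m (hogging).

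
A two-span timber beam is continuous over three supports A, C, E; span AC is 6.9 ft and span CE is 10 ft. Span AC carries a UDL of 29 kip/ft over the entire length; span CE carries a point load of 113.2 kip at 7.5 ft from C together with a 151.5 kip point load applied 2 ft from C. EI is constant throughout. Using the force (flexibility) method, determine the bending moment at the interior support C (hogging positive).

Take M_C as the redundant. Released structure: two simple spans AC and CE with a hinge at C.
Discontinuity in slope at C on the released structure — sum the simple-span end rotations:
  span AC: UDL 29: wL³/(24EI) = 396.9/EI
  span CE: point load 113.2 at a = 7.5: Pab(L + b)/(6LEI) = 442.2/EI
  span CE: point load 151.5 at a = 2: Pab(L + b)/(6LEI) = 727.2/EI
  relative rotation θ_0 = (396.9 + 1169)/EI = 1566/EI
A unit hogging moment at C produces rotation L₁/(3EI) + L₂/(3EI) = 5.633/EI.
Compatibility: M_C·(L₁+L₂)/(3EI) = θ_0, giving M_C = 278 kip·ft (hogging).

M_C = 278 kip·ft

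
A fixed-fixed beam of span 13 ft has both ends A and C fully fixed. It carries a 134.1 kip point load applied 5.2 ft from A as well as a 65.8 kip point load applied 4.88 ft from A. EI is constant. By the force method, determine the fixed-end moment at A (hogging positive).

M_A = 376.3 kip·ft

Release both end moments; the primary structure is a simply-supported span AC with redundants M_A and M_C.
End rotations of the released simple span under the applied load (×1/EI):
  at A: point load 134.1 at a = 5.2: Pab(L + b)/(6LEI) = 1450/EI
  at C: point load 134.1 at a = 5.2: Pab(L + a)/(6LEI) = 1269/EI
  at A: point load 65.8 at a = 4.88: Pab(L + b)/(6LEI) = 706/EI
  at C: point load 65.8 at a = 4.88: Pab(L + a)/(6LEI) = 597.7/EI
  θ_A0 = 2156/EI,  θ_C0 = 1867/EI
Flexibility coefficients: a unit moment at one end gives L/(3EI) there and L/(6EI) at the far end, so f₁₁ = f₂₂ = 4.333/EI and f₁₂ = f₂₁ = 2.167/EI.
Compatibility — zero rotation at each built-in end:
  4.333 M_A + 2.167 M_C = 2156
  2.167 M_A + 4.333 M_C = 1867
Solving the pair gives M_A = 376.3 kip·ft and M_C = 242.6 kip·ft (hogging).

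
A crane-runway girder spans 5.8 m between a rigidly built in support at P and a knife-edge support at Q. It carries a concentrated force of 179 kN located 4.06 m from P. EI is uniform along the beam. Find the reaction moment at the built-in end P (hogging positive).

M_P = 141.7 kN·m

Choose R_Q as the redundant. The primary structure is the cantilever fixed at P.
Deflection at Q on the released cantilever, summing each load's contribution:
  point load 179 at a = 4.06: Pa²(3L − a)/(6EI) = 6560/EI
Flexibility coefficient — unit upward force at Q: δ_{QQ} = L³/(3EI) = 65.04/EI.
The prop prevents deflection at Q: R_Q = δ_0/δ_{QQ} = 6560/65.04 = 100.9 kN.
Moment equilibrium about P: M_P = Σ(load moments about P) − R_Q·L = 726.7 − 100.9×5.8 = 141.7 kN·m.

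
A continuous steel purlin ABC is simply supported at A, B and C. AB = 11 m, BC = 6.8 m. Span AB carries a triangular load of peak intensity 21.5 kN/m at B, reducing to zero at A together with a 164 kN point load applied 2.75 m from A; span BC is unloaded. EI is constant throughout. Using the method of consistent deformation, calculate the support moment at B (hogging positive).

M_B = 237.8 kN·m

Insert a hinge at B; M_B is the redundant, and each span becomes simply supported.
Rotations at B on the released spans (each span's end-slope, ×1/EI):
  span AB: triangular load, peak 21.5: w₀L³/(45EI) = 635.9/EI
  span AB: point load 164 at a = 2.75: Pab(L + a)/(6LEI) = 775.2/EI
  relative rotation θ_0 = (1411 + 0)/EI = 1411/EI
A unit hogging moment at B produces rotation L₁/(3EI) + L₂/(3EI) = 5.933/EI.
Slope continuity at B: θ_0 = M_B·5.933/EI, so M_B = 1411/5.933 = 237.8 kN·m (hogging).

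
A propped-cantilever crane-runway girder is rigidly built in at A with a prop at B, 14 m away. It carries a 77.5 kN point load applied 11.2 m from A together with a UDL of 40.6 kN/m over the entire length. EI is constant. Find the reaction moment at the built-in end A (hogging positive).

M_A = 1099 kN·m

Remove the prop at B; the released (primary) structure is a cantilever built in at A.
Primary-structure tip deflection at B by superposition:
  point load 77.5 at a = 11.2: Pa²(3L − a)/(6EI) = 49904/EI
  UDL 40.6: wL⁴/(8EI) = 194961/EI
  δ_0 = 244865/EI
Flexibility coefficient — unit upward force at B: δ_{BB} = L³/(3EI) = 914.7/EI.
The prop prevents deflection at B: R_B = δ_0/δ_{BB} = 244865/914.7 = 267.7 kN.
Moment equilibrium about A: M_A = Σ(load moments about A) − R_B·L = 4847 − 267.7×14 = 1099 kN·m.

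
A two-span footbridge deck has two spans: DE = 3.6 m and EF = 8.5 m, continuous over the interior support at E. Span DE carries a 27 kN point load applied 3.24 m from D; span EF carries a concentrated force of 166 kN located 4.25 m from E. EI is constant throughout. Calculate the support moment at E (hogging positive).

Insert a hinge at E; M_E is the redundant, and each span becomes simply supported.
Rotations at E on the released spans (each span's end-slope, ×1/EI):
  span DE: point load 27 at a = 3.24: Pab(L + a)/(6LEI) = 9.973/EI
  span EF: point load 166 at a = 4.25: Pab(L + b)/(6LEI) = 749.6/EI
  relative rotation θ_0 = (9.973 + 749.6)/EI = 759.6/EI
A unit hogging moment at E produces rotation L₁/(3EI) + L₂/(3EI) = 4.033/EI.
Compatibility: M_E·(L₁+L₂)/(3EI) = θ_0, giving M_E = 188.3 kN·m (hogging).

M_E = 188.3 kN·m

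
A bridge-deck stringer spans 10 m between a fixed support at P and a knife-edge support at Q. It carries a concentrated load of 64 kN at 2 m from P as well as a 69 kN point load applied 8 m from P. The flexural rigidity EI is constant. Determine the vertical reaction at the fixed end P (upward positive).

Remove the prop at Q; the released (primary) structure is a cantilever built in at P.
Primary-structure tip deflection at Q by superposition:
  point load 64 at a = 2: Pa²(3L − a)/(6EI) = 1195/EI
  point load 69 at a = 8: Pa²(3L − a)/(6EI) = 16192/EI
  δ_0 = 17387/EI
Flexibility coefficient — unit upward force at Q: δ_{QQ} = L³/(3EI) = 333.3/EI.
The prop prevents deflection at Q: R_Q = δ_0/δ_{QQ} = 17387/333.3 = 52.16 kN.
Vertical equilibrium: R_P = ΣP − R_Q = 133 − 52.16 = 80.84 kN.

R_P = 80.84 kN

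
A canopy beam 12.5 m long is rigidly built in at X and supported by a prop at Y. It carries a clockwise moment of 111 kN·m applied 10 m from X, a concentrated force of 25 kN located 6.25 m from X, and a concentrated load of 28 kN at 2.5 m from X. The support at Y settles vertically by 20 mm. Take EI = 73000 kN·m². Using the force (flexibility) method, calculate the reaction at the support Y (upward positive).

Choose R_Y as the redundant. The primary structure is the cantilever fixed at X.
Primary-structure tip deflection at Y by superposition:
  clockwise couple 111 at a = 10: M₀a(2L − a)/(2EI) = 8325/EI
  point load 25 at a = 6.25: Pa²(3L − a)/(6EI) = 5086/EI
  point load 28 at a = 2.5: Pa²(3L − a)/(6EI) = 1021/EI
  δ_0 = 14432/EI
Tip deflection under a unit load at Y: L³/(3EI) = 651/EI.
With EI = 73000 kN·m²: δ_0 = 0.1977 m and δ_{YY} = 0.008918 m/kN.
Compatibility — the beam at Y must follow the support down by 0.02 m: δ_0 − R_Y·δ_{YY} = 0.02, so R_Y = (0.1977 − 0.02)/0.008918 = 19.93 kN.

R_Y = 19.93 kN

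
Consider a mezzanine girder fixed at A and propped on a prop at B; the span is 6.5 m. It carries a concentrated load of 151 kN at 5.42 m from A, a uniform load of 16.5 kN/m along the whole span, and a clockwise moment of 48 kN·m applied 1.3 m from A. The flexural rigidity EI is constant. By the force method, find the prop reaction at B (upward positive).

Choose R_B as the redundant. The primary structure is the cantilever fixed at A.
Deflection at B on the released cantilever, summing each load's contribution:
  point load 151 at a = 5.42: Pa²(3L − a)/(6EI) = 10409/EI
  UDL 16.5: wL⁴/(8EI) = 3682/EI
  clockwise couple 48 at a = 1.3: M₀a(2L − a)/(2EI) = 365/EI
  δ_0 = 14456/EI
Flexibility coefficient — unit upward force at B: δ_{BB} = L³/(3EI) = 91.54/EI.
Compatibility at B: δ_0 − R_B·δ_{BB} = 0, so R_B = 14456/91.54 = 157.9 kN.

R_B = 157.9 kN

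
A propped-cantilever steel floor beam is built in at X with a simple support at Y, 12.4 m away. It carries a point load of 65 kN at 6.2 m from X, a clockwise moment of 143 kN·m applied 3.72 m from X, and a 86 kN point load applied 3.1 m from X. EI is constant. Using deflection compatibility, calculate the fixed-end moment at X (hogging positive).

Release the roller at Y. Primary structure: cantilever fixed at X.
Free-end deflection of the primary structure under the applied loading (downward +):
  point load 65 at a = 6.2: Pa²(3L − a)/(6EI) = 12909/EI
  clockwise couple 143 at a = 3.72: M₀a(2L − a)/(2EI) = 5607/EI
  point load 86 at a = 3.1: Pa²(3L − a)/(6EI) = 4697/EI
  δ_0 = 23213/EI
Tip deflection under a unit load at Y: L³/(3EI) = 635.5/EI.
Compatibility at Y: δ_0 − R_Y·δ_{YY} = 0, so R_Y = 23213/635.5 = 36.53 kN.
Moment equilibrium about X: M_X = Σ(load moments about X) − R_Y·L = 812.6 − 36.53×12.4 = 359.7 kN·m.

M_X = 359.7 kN·m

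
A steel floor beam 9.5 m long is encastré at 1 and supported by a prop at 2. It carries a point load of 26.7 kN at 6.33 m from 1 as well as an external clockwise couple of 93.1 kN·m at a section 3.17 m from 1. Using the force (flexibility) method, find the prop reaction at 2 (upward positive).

R_2 = 22.01 kN

Remove the prop at 2; the released (primary) structure is a cantilever built in at 1.
Free-end deflection of the primary structure under the applied loading (downward +):
  point load 26.7 at a = 6.33: Pa²(3L − a)/(6EI) = 3953/EI
  clockwise couple 93.1 at a = 3.17: M₀a(2L − a)/(2EI) = 2336/EI
  δ_0 = 6289/EI
Tip deflection under a unit load at 2: L³/(3EI) = 285.8/EI.
The prop prevents deflection at 2: R_2 = δ_0/δ_{22} = 6289/285.8 = 22.01 kN.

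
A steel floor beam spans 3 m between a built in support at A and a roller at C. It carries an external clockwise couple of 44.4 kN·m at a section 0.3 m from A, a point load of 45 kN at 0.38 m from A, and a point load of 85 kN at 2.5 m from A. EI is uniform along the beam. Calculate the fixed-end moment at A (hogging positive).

M_A = 66.39 kN·m

Remove the prop at C; the released (primary) structure is a cantilever built in at A.
Downward deflection at the released point C due to the loads:
  clockwise couple 44.4 at a = 0.3: M₀a(2L − a)/(2EI) = 37.96/EI
  point load 45 at a = 0.38: Pa²(3L − a)/(6EI) = 9.335/EI
  point load 85 at a = 2.5: Pa²(3L − a)/(6EI) = 575.5/EI
  δ_0 = 622.8/EI
Flexibility coefficient — unit upward force at C: δ_{CC} = L³/(3EI) = 9/EI.
The prop prevents deflection at C: R_C = δ_0/δ_{CC} = 622.8/9 = 69.2 kN.
Moment equilibrium about A: M_A = Σ(load moments about A) − R_C·L = 274 − 69.2×3 = 66.39 kN·m.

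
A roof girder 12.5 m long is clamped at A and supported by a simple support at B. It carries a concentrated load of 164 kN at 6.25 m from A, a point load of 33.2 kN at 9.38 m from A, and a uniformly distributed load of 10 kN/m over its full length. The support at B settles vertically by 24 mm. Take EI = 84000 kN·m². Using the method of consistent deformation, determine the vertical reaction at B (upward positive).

R_B = 116.1 kN

Release the roller at B. Primary structure: cantilever fixed at A.
Primary-structure tip deflection at B by superposition:
  point load 164 at a = 6.25: Pa²(3L − a)/(6EI) = 33366/EI
  point load 33.2 at a = 9.38: Pa²(3L − a)/(6EI) = 13690/EI
  UDL 10: wL⁴/(8EI) = 30518/EI
  δ_0 = 77574/EI
Tip deflection under a unit load at B: L³/(3EI) = 651/EI.
With EI = 84000 kN·m²: δ_0 = 0.9235 m and δ_{BB} = 0.00775 m/kN.
Compatibility — the beam at B must follow the support down by 0.024 m: δ_0 − R_B·δ_{BB} = 0.024, so R_B = (0.9235 − 0.024)/0.00775 = 116.1 kN.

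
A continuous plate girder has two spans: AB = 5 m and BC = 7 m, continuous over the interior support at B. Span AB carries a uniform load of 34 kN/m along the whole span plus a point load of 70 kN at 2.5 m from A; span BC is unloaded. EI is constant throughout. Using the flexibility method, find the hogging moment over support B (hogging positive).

M_B = 71.61 kN·m

Insert a hinge at B; M_B is the redundant, and each span becomes simply supported.
End slopes at the hinge B, treating each span as simply supported:
  span AB: UDL 34: wL³/(24EI) = 177.1/EI
  span AB: point load 70 at a = 2.5: Pab(L + a)/(6LEI) = 109.4/EI
  relative rotation θ_0 = (286.5 + 0)/EI = 286.5/EI
A unit hogging moment at B produces rotation L₁/(3EI) + L₂/(3EI) = 4/EI.
Compatibility: M_B·(L₁+L₂)/(3EI) = θ_0, giving M_B = 71.61 kN·m (hogging).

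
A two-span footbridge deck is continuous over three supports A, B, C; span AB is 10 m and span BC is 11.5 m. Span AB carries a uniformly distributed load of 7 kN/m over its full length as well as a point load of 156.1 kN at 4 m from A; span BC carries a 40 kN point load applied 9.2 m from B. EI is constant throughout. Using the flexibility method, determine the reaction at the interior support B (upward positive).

R_B = 140.3 kN

Release continuity at B by inserting a hinge; the redundant is the internal moment M_B. The primary structure is two simply-supported spans AB and BC.
End slopes at the hinge B, treating each span as simply supported:
  span AB: UDL 7: wL³/(24EI) = 291.7/EI
  span AB: point load 156.1 at a = 4: Pab(L + a)/(6LEI) = 874.2/EI
  span BC: point load 40 at a = 9.2: Pab(L + b)/(6LEI) = 169.3/EI
  relative rotation θ_0 = (1166 + 169.3)/EI = 1335/EI
A unit hogging moment at B produces rotation L₁/(3EI) + L₂/(3EI) = 7.167/EI.
Slope continuity at B: θ_0 = M_B·7.167/EI, so M_B = 1335/7.167 = 186.3 kN·m (hogging).
Span AB, ΣM about A with M_B applied at B: R_B^{AB}·10 = 974.4 + 186.3, so R_B^{AB} = 116.1 kN and R_A = 226.1 − 116.1 = 110 kN.
Span BC, ΣM about C: R_B^{BC}·11.5 = 92 + 186.3, so R_B^{BC} = 24.2 kN and R_C = 40 − 24.2 = 15.8 kN.
R_B = 116.1 + 24.2 = 140.3 kN.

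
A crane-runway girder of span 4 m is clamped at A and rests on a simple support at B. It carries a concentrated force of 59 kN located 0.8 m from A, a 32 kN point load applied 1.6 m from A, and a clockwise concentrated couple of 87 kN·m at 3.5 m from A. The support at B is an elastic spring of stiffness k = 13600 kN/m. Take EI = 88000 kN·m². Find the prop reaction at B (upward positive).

Choose R_B as the redundant. The primary structure is the cantilever fixed at A.
Free-end deflection of the primary structure under the applied loading (downward +):
  point load 59 at a = 0.8: Pa²(3L − a)/(6EI) = 70.49/EI
  point load 32 at a = 1.6: Pa²(3L − a)/(6EI) = 142/EI
  clockwise couple 87 at a = 3.5: M₀a(2L − a)/(2EI) = 685.1/EI
  δ_0 = 897.6/EI
Flexibility coefficient — unit upward force at B: δ_{BB} = L³/(3EI) = 21.33/EI.
With EI = 88000 kN·m²: δ_0 = 0.0102 m and δ_{BB} = 0.000242 m/kN.
Compatibility — the spring shortens by R_B/k under the reaction it provides: δ_0 − R_B·δ_{BB} = R_B/k. With 1/k = 0.000074 m/kN, R_B = δ_0 / (δ_{BB} + 1/k) = 0.0102 / (0.000242 + 0.000074) = 32.28 kN.

R_B = 32.28 kN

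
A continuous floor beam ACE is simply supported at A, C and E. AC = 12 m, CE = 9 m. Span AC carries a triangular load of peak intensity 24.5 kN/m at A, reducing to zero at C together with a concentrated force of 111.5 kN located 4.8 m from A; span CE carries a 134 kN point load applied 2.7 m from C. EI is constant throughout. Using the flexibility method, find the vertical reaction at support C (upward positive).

R_C = 253.2 kN

Insert a hinge at C; M_C is the redundant, and each span becomes simply supported.
Discontinuity in slope at C on the released structure — sum the simple-span end rotations:
  span AC: triangular load, peak 24.5: 7w₀L³/(360EI) = 823.2/EI
  span AC: point load 111.5 at a = 4.8: Pab(L + a)/(6LEI) = 899.1/EI
  span CE: point load 134 at a = 2.7: Pab(L + b)/(6LEI) = 645.8/EI
  relative rotation θ_0 = (1722 + 645.8)/EI = 2368/EI
A unit hogging moment at C produces rotation L₁/(3EI) + L₂/(3EI) = 7/EI.
Slope continuity at C: θ_0 = M_C·7/EI, so M_C = 2368/7 = 338.3 kN·m (hogging).
Span AC, ΣM about A with M_C applied at C: R_C^{AC}·12 = 1123 + 338.3, so R_C^{AC} = 121.8 kN and R_A = 258.5 − 121.8 = 136.7 kN.
Span CE, ΣM about E: R_C^{CE}·9 = 844.2 + 338.3, so R_C^{CE} = 131.4 kN and R_E = 134 − 131.4 = 2.61 kN.
R_C = 121.8 + 131.4 = 253.2 kN.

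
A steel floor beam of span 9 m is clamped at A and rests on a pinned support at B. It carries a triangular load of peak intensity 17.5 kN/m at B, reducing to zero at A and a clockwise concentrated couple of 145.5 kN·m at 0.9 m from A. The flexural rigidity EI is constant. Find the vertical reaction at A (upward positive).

R_A = 30.83 kN

Release the roller at B. Primary structure: cantilever fixed at A.
Free-end deflection of the primary structure under the applied loading (downward +):
  triangular load, peak 17.5 at the free end: 11w₀L⁴/(120EI) = 10525/EI
  clockwise couple 145.5 at a = 0.9: M₀a(2L − a)/(2EI) = 1120/EI
  δ_0 = 11645/EI
Tip deflection under a unit load at B: L³/(3EI) = 243/EI.
Compatibility at B: δ_0 − R_B·δ_{BB} = 0, so R_B = 11645/243 = 47.92 kN.
Vertical equilibrium: R_A = ΣP − R_B = 78.75 − 47.92 = 30.83 kN.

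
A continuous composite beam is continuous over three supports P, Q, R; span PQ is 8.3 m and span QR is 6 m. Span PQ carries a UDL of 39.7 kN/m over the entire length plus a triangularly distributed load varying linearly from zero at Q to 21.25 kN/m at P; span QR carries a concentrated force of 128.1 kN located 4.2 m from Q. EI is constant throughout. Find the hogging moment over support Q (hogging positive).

Take M_Q as the redundant. Released structure: two simple spans PQ and QR with a hinge at Q.
Discontinuity in slope at Q on the released structure — sum the simple-span end rotations:
  span PQ: UDL 39.7: wL³/(24EI) = 945.8/EI
  span PQ: triangular load, peak 21.25: 7w₀L³/(360EI) = 236.3/EI
  span QR: point load 128.1 at a = 4.2: Pab(L + b)/(6LEI) = 209.8/EI
  relative rotation θ_0 = (1182 + 209.8)/EI = 1392/EI
A unit hogging moment at Q produces rotation L₁/(3EI) + L₂/(3EI) = 4.767/EI.
Slope continuity at Q: θ_0 = M_Q·4.767/EI, so M_Q = 1392/4.767 = 292 kN·m (hogging).

M_Q = 292 kN·m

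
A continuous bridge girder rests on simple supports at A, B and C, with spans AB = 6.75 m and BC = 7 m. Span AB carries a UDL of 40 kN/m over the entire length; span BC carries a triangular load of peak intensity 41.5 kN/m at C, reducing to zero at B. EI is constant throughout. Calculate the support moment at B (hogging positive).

Take M_B as the redundant. Released structure: two simple spans AB and BC with a hinge at B.
Rotations at B on the released spans (each span's end-slope, ×1/EI):
  span AB: UDL 40: wL³/(24EI) = 512.6/EI
  span BC: triangular load, peak 41.5: 7w₀L³/(360EI) = 276.8/EI
  relative rotation θ_0 = (512.6 + 276.8)/EI = 789.4/EI
A unit hogging moment at B produces rotation L₁/(3EI) + L₂/(3EI) = 4.583/EI.
Slope continuity at B: θ_0 = M_B·4.583/EI, so M_B = 789.4/4.583 = 172.2 kN·m (hogging).

M_B = 172.2 kN·m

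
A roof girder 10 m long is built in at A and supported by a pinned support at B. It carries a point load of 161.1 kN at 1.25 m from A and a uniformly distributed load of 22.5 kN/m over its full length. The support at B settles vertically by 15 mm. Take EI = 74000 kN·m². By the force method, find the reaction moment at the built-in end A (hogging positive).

M_A = 479.7 kN·m

Remove the prop at B; the released (primary) structure is a cantilever built in at A.
Primary-structure tip deflection at B by superposition:
  point load 161.1 at a = 1.25: Pa²(3L − a)/(6EI) = 1206/EI
  UDL 22.5: wL⁴/(8EI) = 28125/EI
  δ_0 = 29331/EI
Flexibility coefficient — unit upward force at B: δ_{BB} = L³/(3EI) = 333.3/EI.
With EI = 74000 kN·m²: δ_0 = 0.39637 m and δ_{BB} = 0.004505 m/kN.
Compatibility — the beam at B must follow the support down by 0.015 m: δ_0 − R_B·δ_{BB} = 0.015, so R_B = (0.39637 − 0.015)/0.004505 = 84.66 kN.
Moment equilibrium about A: M_A = Σ(load moments about A) − R_B·L = 1326 − 84.66×10 = 479.7 kN·m.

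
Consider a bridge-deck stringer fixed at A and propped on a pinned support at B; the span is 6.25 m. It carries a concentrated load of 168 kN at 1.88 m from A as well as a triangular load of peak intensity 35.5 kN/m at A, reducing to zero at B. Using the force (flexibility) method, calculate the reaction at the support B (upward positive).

R_B = 42.7 kN

Take the reaction at B as the redundant and release it; the primary structure is a cantilever fixed at A.
Primary-structure tip deflection at B by superposition:
  point load 168 at a = 1.88: Pa²(3L − a)/(6EI) = 1670/EI
  triangular load, peak 35.5 at the fixed end: w₀L⁴/(30EI) = 1806/EI
  δ_0 = 3475/EI
Flexibility coefficient — unit upward force at B: δ_{BB} = L³/(3EI) = 81.38/EI.
The prop prevents deflection at B: R_B = δ_0/δ_{BB} = 3475/81.38 = 42.7 kN.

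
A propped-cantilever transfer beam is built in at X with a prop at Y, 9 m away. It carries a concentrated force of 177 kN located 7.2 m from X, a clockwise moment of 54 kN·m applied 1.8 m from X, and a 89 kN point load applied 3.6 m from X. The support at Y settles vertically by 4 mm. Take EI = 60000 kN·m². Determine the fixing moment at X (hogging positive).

M_X = 340.4 kN·m

Choose R_Y as the redundant. The primary structure is the cantilever fixed at X.
Primary-structure tip deflection at Y by superposition:
  point load 177 at a = 7.2: Pa²(3L − a)/(6EI) = 30280/EI
  clockwise couple 54 at a = 1.8: M₀a(2L − a)/(2EI) = 787.3/EI
  point load 89 at a = 3.6: Pa²(3L − a)/(6EI) = 4498/EI
  δ_0 = 35565/EI
Tip deflection under a unit load at Y: L³/(3EI) = 243/EI.
With EI = 60000 kN·m²: δ_0 = 0.59276 m and δ_{YY} = 0.00405 m/kN.
Compatibility — the beam at Y must follow the support down by 0.004 m: δ_0 − R_Y·δ_{YY} = 0.004, so R_Y = (0.59276 − 0.004)/0.00405 = 145.4 kN.
Moment equilibrium about X: M_X = Σ(load moments about X) − R_Y·L = 1649 − 145.4×9 = 340.4 kN·m.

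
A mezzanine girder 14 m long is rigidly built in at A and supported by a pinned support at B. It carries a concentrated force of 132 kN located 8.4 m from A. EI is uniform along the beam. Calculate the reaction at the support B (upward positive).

R_B = 57.02 kN

Choose R_B as the redundant. The primary structure is the cantilever fixed at A.
Downward deflection at the released point B due to the loads:
  point load 132 at a = 8.4: Pa²(3L − a)/(6EI) = 52158/EI
Tip deflection under a unit load at B: L³/(3EI) = 914.7/EI.
The prop prevents deflection at B: R_B = δ_0/δ_{BB} = 52158/914.7 = 57.02 kN.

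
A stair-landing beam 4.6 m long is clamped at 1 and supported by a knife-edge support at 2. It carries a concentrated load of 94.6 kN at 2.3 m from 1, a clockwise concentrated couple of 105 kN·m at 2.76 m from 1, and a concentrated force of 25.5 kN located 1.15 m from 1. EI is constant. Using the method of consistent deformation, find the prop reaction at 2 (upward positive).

Release the roller at 2. Primary structure: cantilever fixed at 1.
Free-end deflection of the primary structure under the applied loading (downward +):
  point load 94.6 at a = 2.3: Pa²(3L − a)/(6EI) = 959.2/EI
  clockwise couple 105 at a = 2.76: M₀a(2L − a)/(2EI) = 933.2/EI
  point load 25.5 at a = 1.15: Pa²(3L − a)/(6EI) = 71.1/EI
  δ_0 = 1963/EI
Flexibility coefficient — unit upward force at 2: δ_{22} = L³/(3EI) = 32.45/EI.
Compatibility at 2: δ_0 − R_2·δ_{22} = 0, so R_2 = 1963/32.45 = 60.51 kN.

R_2 = 60.51 kN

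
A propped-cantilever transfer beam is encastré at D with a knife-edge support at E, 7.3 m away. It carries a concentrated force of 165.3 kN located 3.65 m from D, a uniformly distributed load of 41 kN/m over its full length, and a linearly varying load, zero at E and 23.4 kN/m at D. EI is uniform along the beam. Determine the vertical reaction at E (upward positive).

R_E = 181 kN

Release the roller at E. Primary structure: cantilever fixed at D.
Primary-structure tip deflection at E by superposition:
  point load 165.3 at a = 3.65: Pa²(3L − a)/(6EI) = 6698/EI
  UDL 41: wL⁴/(8EI) = 14554/EI
  triangular load, peak 23.4 at the fixed end: w₀L⁴/(30EI) = 2215/EI
  δ_0 = 23468/EI
Tip deflection under a unit load at E: L³/(3EI) = 129.7/EI.
Compatibility at E: δ_0 − R_E·δ_{EE} = 0, so R_E = 23468/129.7 = 181 kN.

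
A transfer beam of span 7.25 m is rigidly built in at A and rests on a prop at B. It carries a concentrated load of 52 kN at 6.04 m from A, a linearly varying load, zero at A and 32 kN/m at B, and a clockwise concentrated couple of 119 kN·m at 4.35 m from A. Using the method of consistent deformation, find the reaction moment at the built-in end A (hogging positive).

Take the reaction at B as the redundant and release it; the primary structure is a cantilever fixed at A.
Downward deflection at the released point B due to the loads:
  point load 52 at a = 6.04: Pa²(3L − a)/(6EI) = 4967/EI
  triangular load, peak 32 at the free end: 11w₀L⁴/(120EI) = 8104/EI
  clockwise couple 119 at a = 4.35: M₀a(2L − a)/(2EI) = 2627/EI
  δ_0 = 15698/EI
Flexibility coefficient — unit upward force at B: δ_{BB} = L³/(3EI) = 127/EI.
The prop prevents deflection at B: R_B = δ_0/δ_{BB} = 15698/127 = 123.6 kN.
Moment equilibrium about A: M_A = Σ(load moments about A) − R_B·L = 993.7 − 123.6×7.25 = 97.76 kN·m.

M_A = 97.76 kN·m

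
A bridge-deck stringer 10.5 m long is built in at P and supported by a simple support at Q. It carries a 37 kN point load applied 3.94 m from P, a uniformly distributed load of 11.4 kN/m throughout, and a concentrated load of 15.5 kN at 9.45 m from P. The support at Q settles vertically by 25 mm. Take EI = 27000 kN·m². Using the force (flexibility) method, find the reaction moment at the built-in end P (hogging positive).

M_P = 257.5 kN·m

Choose R_Q as the redundant. The primary structure is the cantilever fixed at P.
Deflection at Q on the released cantilever, summing each load's contribution:
  point load 37 at a = 3.94: Pa²(3L − a)/(6EI) = 2638/EI
  UDL 11.4: wL⁴/(8EI) = 17321/EI
  point load 15.5 at a = 9.45: Pa²(3L − a)/(6EI) = 5087/EI
  δ_0 = 25046/EI
Tip deflection under a unit load at Q: L³/(3EI) = 385.9/EI.
With EI = 27000 kN·m²: δ_0 = 0.92764 m and δ_{QQ} = 0.014292 m/kN.
Compatibility — the beam at Q must follow the support down by 0.025 m: δ_0 − R_Q·δ_{QQ} = 0.025, so R_Q = (0.92764 − 0.025)/0.014292 = 63.16 kN.
Moment equilibrium about P: M_P = Σ(load moments about P) − R_Q·L = 920.7 − 63.16×10.5 = 257.5 kN·m.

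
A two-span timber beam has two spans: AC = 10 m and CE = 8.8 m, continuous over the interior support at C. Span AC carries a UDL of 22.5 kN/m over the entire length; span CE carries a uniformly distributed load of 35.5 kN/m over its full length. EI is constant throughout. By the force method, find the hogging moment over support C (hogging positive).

M_C = 310.5 kN·m

Take M_C as the redundant. Released structure: two simple spans AC and CE with a hinge at C.
Discontinuity in slope at C on the released structure — sum the simple-span end rotations:
  span AC: UDL 22.5: wL³/(24EI) = 937.5/EI
  span CE: UDL 35.5: wL³/(24EI) = 1008/EI
  relative rotation θ_0 = (937.5 + 1008)/EI = 1946/EI
A unit hogging moment at C produces rotation L₁/(3EI) + L₂/(3EI) = 6.267/EI.
Compatibility: M_C·(L₁+L₂)/(3EI) = θ_0, giving M_C = 310.5 kN·m (hogging).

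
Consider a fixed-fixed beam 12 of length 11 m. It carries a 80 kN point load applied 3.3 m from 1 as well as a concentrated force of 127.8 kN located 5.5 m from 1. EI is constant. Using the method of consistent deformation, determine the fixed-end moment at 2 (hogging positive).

Release both end moments; the primary structure is a simply-supported span 12 with redundants M_1 and M_2.
Simple-span end rotations at 1 and 2 under the given loads:
  at 1: point load 80 at a = 3.3: Pab(L + b)/(6LEI) = 576/EI
  at 2: point load 80 at a = 3.3: Pab(L + a)/(6LEI) = 440.4/EI
  at 1: point load 127.8 at a = 5.5: Pab(L + b)/(6LEI) = 966.5/EI
  at 2: point load 127.8 at a = 5.5: Pab(L + a)/(6LEI) = 966.5/EI
  θ_10 = 1542/EI,  θ_20 = 1407/EI
Flexibility coefficients: a unit moment at one end gives L/(3EI) there and L/(6EI) at the far end, so f₁₁ = f₂₂ = 3.667/EI and f₁₂ = f₂₁ = 1.833/EI.
Compatibility — zero rotation at each built-in end:
  3.667 M_1 + 1.833 M_2 = 1542
  1.833 M_1 + 3.667 M_2 = 1407
Solving the pair gives M_1 = 305.1 kN·m and M_2 = 231.2 kN·m (hogging).

M_2 = 231.2 kN·m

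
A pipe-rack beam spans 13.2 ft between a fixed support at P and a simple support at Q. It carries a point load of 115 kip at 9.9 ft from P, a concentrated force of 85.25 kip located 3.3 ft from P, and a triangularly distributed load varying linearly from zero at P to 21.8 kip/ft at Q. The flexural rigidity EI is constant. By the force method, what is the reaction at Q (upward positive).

R_Q = 159.2 kip

Choose R_Q as the redundant. The primary structure is the cantilever fixed at P.
Free-end deflection of the primary structure under the applied loading (downward +):
  point load 115 at a = 9.9: Pa²(3L − a)/(6EI) = 55792/EI
  point load 85.25 at a = 3.3: Pa²(3L − a)/(6EI) = 5617/EI
  triangular load, peak 21.8 at the free end: 11w₀L⁴/(120EI) = 60669/EI
  δ_0 = 122077/EI
Tip deflection under a unit load at Q: L³/(3EI) = 766.7/EI.
The prop prevents deflection at Q: R_Q = δ_0/δ_{QQ} = 122077/766.7 = 159.2 kip.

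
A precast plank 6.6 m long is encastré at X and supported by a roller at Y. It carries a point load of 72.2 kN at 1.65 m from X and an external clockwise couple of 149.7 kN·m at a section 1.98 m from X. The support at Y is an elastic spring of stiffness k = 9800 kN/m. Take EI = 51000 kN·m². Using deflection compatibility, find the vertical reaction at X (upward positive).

R_X = 49.86 kN

Choose R_Y as the redundant. The primary structure is the cantilever fixed at X.
Deflection at Y on the released cantilever, summing each load's contribution:
  point load 72.2 at a = 1.65: Pa²(3L − a)/(6EI) = 594.6/EI
  clockwise couple 149.7 at a = 1.98: M₀a(2L − a)/(2EI) = 1663/EI
  δ_0 = 2257/EI
Flexibility coefficient — unit upward force at Y: δ_{YY} = L³/(3EI) = 95.83/EI.
With EI = 51000 kN·m²: δ_0 = 0.044264 m and δ_{YY} = 0.001879 m/kN.
Compatibility — the spring shortens by R_Y/k under the reaction it provides: δ_0 − R_Y·δ_{YY} = R_Y/k. With 1/k = 0.000102 m/kN, R_Y = δ_0 / (δ_{YY} + 1/k) = 0.044264 / (0.001879 + 0.000102) = 22.34 kN.
Vertical equilibrium: R_X = ΣP − R_Y = 72.2 − 22.34 = 49.86 kN.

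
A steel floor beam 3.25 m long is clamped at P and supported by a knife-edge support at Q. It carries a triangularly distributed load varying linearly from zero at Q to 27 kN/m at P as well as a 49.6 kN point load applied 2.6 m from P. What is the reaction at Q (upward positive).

Release the roller at Q. Primary structure: cantilever fixed at P.
Downward deflection at the released point Q due to the loads:
  triangular load, peak 27 at the fixed end: w₀L⁴/(30EI) = 100.4/EI
  point load 49.6 at a = 2.6: Pa²(3L − a)/(6EI) = 399.6/EI
  δ_0 = 500/EI
Tip deflection under a unit load at Q: L³/(3EI) = 11.44/EI.
The prop prevents deflection at Q: R_Q = δ_0/δ_{QQ} = 500/11.44 = 43.69 kN.

R_Q = 43.69 kN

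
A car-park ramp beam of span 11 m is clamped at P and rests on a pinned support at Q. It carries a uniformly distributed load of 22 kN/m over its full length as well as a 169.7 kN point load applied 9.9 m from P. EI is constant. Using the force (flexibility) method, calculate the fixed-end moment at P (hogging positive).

M_P = 425.2 kN·m

Take the reaction at Q as the redundant and release it; the primary structure is a cantilever fixed at P.
Deflection at Q on the released cantilever, summing each load's contribution:
  UDL 22: wL⁴/(8EI) = 40263/EI
  point load 169.7 at a = 9.9: Pa²(3L − a)/(6EI) = 64034/EI
  δ_0 = 104297/EI
Tip deflection under a unit load at Q: L³/(3EI) = 443.7/EI.
Compatibility at Q: δ_0 − R_Q·δ_{QQ} = 0, so R_Q = 104297/443.7 = 235.1 kN.
Moment equilibrium about P: M_P = Σ(load moments about P) − R_Q·L = 3011 − 235.1×11 = 425.2 kN·m.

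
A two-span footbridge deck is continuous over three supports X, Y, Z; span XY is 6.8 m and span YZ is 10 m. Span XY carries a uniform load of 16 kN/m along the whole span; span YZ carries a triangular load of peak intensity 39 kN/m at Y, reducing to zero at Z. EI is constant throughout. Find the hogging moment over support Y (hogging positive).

Release continuity at Y by inserting a hinge; the redundant is the internal moment M_Y. The primary structure is two simply-supported spans XY and YZ.
Rotations at Y on the released spans (each span's end-slope, ×1/EI):
  span XY: UDL 16: wL³/(24EI) = 209.6/EI
  span YZ: triangular load, peak 39: w₀L³/(45EI) = 866.7/EI
  relative rotation θ_0 = (209.6 + 866.7)/EI = 1076/EI
A unit hogging moment at Y produces rotation L₁/(3EI) + L₂/(3EI) = 5.6/EI.
Slope continuity at Y: θ_0 = M_Y·5.6/EI, so M_Y = 1076/5.6 = 192.2 kN·m (hogging).

M_Y = 192.2 kN·m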